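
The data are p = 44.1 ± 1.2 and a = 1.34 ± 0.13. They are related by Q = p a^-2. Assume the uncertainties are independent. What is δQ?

For a monomial Q ∝ p, a^-2, fractional errors add in quadrature:
  (1·δp/p)² = (1×0.0272)² = 0.000740;  (-2·δa/a)² = (-2×0.0970)² = 0.0376
δQ/Q = √(0.0384) = 0.196
Q = 24.6, so δQ = 0.196 × 24.6 = 4.81.

4.81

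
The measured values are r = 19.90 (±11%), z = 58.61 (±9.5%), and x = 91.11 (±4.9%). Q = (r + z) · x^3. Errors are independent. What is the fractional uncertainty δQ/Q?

Let u = r + z = 78.51. δu = √(δr² + δz²) = √(4.79 + 31.0) = 5.98, so δu/u = 0.0762.
Q is then a monomial in u, x:
δQ/Q = √((δu/u)² + (3·δx/x)²) = √(0.00581 + 0.0216) = 0.166

0.166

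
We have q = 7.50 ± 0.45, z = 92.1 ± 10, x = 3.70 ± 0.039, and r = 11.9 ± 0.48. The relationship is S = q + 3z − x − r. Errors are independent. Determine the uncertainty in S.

S is a linear combination, so absolute uncertainties add in quadrature:
  (δq)² = 0.203;  (3·δz)² = 900;  (δx)² = 0.00152;  (δr)² = 0.230
δS = √(900) = 30.0

30.0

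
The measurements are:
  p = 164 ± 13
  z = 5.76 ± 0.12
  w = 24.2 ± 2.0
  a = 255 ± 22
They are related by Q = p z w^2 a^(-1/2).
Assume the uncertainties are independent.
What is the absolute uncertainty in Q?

6560

Since Q is a product/quotient, work with relative uncertainties:
  (1·δp/p)² = (1×0.0793)² = 0.00628;  (1·δz/z)² = (1×0.0208)² = 0.000434;  (2·δw/w)² = (2×0.0826)² = 0.0273;  (−½·δa/a)² = (-0.5×0.0863)² = 0.00186
δQ/Q = √(0.0359) = 0.189
Q = 34600, so δQ = 0.189 × 34600 = 6560.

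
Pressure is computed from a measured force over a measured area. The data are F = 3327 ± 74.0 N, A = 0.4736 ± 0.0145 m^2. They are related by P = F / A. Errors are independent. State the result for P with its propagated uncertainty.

Relative error in a monomial: (δP/P)² = Σ (nᵢ · δxᵢ/xᵢ)².
  (1·δF/F)² = (1×0.0222)² = 0.000495;  (-1·δA/A)² = (-1×0.0306)² = 0.000937
δP/P = √(0.00143) = 0.0378
P = 7025 Pa, so δP = 0.0378 × 7025 = 266 Pa.

7025 ± 266 Pa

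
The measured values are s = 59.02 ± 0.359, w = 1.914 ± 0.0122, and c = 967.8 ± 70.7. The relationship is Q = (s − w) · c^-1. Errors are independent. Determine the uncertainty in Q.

0.00433

Let u = s − w = 57.11. δu = √(δs² + δw²) = √(0.129 + 0.000149) = 0.359, so δu/u = 0.00629.
Q is then a monomial in u, c:
δQ/Q = √((δu/u)² + (-1·δc/c)²) = √(3.96e-05 + 0.00534) = 0.0733
Q = 0.05901, so δQ = 0.0733 × 0.05901 = 0.00433.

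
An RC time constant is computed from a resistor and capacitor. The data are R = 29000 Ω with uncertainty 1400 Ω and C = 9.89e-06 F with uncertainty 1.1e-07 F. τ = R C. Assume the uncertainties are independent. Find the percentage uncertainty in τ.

Since τ is a product/quotient, work with relative uncertainties:
  (1·δR/R)² = (1×0.0483)² = 0.00233;  (1·δC/C)² = (1×0.0111)² = 0.000124
δτ/τ = √(0.00245) = 0.0495

4.95%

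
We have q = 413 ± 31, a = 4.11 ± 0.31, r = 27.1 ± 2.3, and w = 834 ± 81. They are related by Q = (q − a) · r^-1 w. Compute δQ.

Let u = q − a = 409. δu = √(δq² + δa²) = √(961 + 0.0961) = 31.0, so δu/u = 0.0758.
Q is then a monomial in u, r, w:
δQ/Q = √((δu/u)² + (-1·δr/r)² + (1·δw/w)²) = √(0.00575 + 0.00720 + 0.00943) = 0.150
Q = 12600, so δQ = 0.150 × 12600 = 1880.

1880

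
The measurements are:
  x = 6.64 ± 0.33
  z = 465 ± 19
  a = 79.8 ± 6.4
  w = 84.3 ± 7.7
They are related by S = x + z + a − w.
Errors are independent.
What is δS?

Absolute uncertainties add in quadrature for a linear combination:
  (δx)² = 0.109;  (δz)² = 361;  (δa)² = 41.0;  (δw)² = 59.3
δS = √(461) = 21.5

21.5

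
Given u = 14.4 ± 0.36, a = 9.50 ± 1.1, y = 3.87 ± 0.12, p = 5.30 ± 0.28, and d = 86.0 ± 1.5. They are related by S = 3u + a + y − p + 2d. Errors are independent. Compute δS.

Sums and differences: (δS)² = Σ (cᵢ δxᵢ)².
  (3·δu)² = 1.17;  (δa)² = 1.21;  (δy)² = 0.0144;  (δp)² = 0.0784;  (2·δd)² = 9.00
δS = √(11.5) = 3.39

3.39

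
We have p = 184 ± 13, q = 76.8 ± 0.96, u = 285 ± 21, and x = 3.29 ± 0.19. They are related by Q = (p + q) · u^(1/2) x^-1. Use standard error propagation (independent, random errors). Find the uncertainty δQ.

113

Let w = p + q = 261. δw = √(δp² + δq²) = √(169 + 0.922) = 13.0, so δw/w = 0.0500.
Q is then a monomial in w, u, x:
δQ/Q = √((δw/w)² + (½·δu/u)² + (-1·δx/x)²) = √(0.00250 + 0.00136 + 0.00334) = 0.0848
Q = 1340, so δQ = 0.0848 × 1340 = 113.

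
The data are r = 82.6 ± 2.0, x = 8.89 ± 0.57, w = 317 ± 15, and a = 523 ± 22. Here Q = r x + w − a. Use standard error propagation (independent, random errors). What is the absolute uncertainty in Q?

56.9

Let p = r·x = 734. δp/p = √((1·δr/r)² + (1·δx/x)²) = √(0.000586 + 0.00411) = 0.0685, so δp = 50.3.
Q = p + w − a: δQ = √(δp² + δw² + δa²) = √(2530 + 225 + 484) = 56.9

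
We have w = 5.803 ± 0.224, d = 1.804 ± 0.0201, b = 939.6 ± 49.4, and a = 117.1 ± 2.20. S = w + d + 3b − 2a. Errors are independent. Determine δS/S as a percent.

5.72%

Each term contributes (cᵢ δxᵢ)² to (δS)²:
  (δw)² = 0.0502;  (δd)² = 0.000404;  (3·δb)² = 22000;  (2·δa)² = 19.4
δS = √(22000) = 148
S = 2592, so δS/S = 148/2592 = 0.0572.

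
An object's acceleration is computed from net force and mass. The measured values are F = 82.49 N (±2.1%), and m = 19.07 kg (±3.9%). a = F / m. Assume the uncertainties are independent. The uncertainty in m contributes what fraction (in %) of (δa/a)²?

77.5%

(δa/a)² = (1·δF/F)² + (-1·δm/m)²
  F term: (1×0.0210)² = 0.000441
  m term: (-1×0.0390)² = 0.00152
Total = 0.00196. Share from m = 0.00152/0.00196 = 0.775.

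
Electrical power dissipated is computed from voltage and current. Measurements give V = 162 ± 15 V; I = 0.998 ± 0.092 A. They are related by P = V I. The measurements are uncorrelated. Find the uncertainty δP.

P is a product of powers, so relative uncertainties combine in quadrature:
  (1·δV/V)² = (1×0.0926)² = 0.00857;  (1·δI/I)² = (1×0.0922)² = 0.00850
δP/P = √(0.0171) = 0.131
P = 162 W, so δP = 0.131 × 162 = 21.1 W.

21.1 W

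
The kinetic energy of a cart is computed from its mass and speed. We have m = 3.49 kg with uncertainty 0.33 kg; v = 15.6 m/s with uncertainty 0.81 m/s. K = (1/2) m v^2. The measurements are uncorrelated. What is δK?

59.6 J

Since K is a product/quotient, work with relative uncertainties:
  (1·δm/m)² = (1×0.0946)² = 0.00894;  (2·δv/v)² = (2×0.0519)² = 0.0108
δK/K = √(0.0197) = 0.140
K = 425 J, so δK = 0.140 × 425 = 59.6 J.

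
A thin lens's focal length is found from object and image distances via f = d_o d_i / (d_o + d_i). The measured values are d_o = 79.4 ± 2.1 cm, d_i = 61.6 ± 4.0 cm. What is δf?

1.33 cm

∂f/∂d_o = (d_i/(d_o+d_i))² = 0.191;  ∂f/∂d_i = (d_o/(d_o+d_i))² = 0.317
δf = √((∂f/∂d_o · δd_o)² + (∂f/∂d_i · δd_i)²) = √(0.161 + 1.61) = 1.33 cm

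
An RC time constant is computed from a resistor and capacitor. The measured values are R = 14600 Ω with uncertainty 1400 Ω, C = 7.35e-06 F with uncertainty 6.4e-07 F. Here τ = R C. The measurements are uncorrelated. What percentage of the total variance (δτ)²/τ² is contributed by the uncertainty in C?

(δτ/τ)² = (1·δR/R)² + (1·δC/C)²
  R term: (1×0.0959)² = 0.00919
  C term: (1×0.0871)² = 0.00758
Total = 0.0168. Share from C = 0.00758/0.0168 = 0.452.

45.2%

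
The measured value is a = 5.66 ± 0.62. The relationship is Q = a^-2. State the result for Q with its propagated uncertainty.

0.0312 ± 0.00684

Q ∝ a^-2, so δQ/Q = |-2| · δa/a = 2 × 0.110 = 0.219.
Q = 0.0312, so δQ = 0.219 × 0.0312 = 0.00684.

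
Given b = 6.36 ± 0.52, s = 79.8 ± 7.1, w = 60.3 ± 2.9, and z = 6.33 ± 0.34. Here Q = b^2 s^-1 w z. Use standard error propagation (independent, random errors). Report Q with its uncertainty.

193 ± 38.6

Products/powers → add relative errors in quadrature, weighted by exponent:
  (2·δb/b)² = (2×0.0818)² = 0.0267;  (-1·δs/s)² = (-1×0.0890)² = 0.00792;  (1·δw/w)² = (1×0.0481)² = 0.00231;  (1·δz/z)² = (1×0.0537)² = 0.00289
δQ/Q = √(0.0399) = 0.200
Q = 193, so δQ = 0.200 × 193 = 38.6.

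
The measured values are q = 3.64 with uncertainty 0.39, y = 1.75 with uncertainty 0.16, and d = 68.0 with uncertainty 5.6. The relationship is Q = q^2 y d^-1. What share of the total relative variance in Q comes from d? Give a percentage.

11.1%

(δQ/Q)² = (2·δq/q)² + (1·δy/y)² + (-1·δd/d)²
  q term: (2×0.107)² = 0.0459
  y term: (1×0.0914)² = 0.00836
  d term: (-1×0.0824)² = 0.00678
Total = 0.0611. Share from d = 0.00678/0.0611 = 0.111.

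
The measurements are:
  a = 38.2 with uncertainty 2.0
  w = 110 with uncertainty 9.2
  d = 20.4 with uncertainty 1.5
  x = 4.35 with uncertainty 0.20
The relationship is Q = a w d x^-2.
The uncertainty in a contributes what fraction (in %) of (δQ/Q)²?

11.6%

(δQ/Q)² = (1·δa/a)² + (1·δw/w)² + (1·δd/d)² + (-2·δx/x)²
  a term: (1×0.0524)² = 0.00274
  w term: (1×0.0836)² = 0.00700
  d term: (1×0.0735)² = 0.00541
  x term: (-2×0.0460)² = 0.00846
Total = 0.0236. Share from a = 0.00274/0.0236 = 0.116.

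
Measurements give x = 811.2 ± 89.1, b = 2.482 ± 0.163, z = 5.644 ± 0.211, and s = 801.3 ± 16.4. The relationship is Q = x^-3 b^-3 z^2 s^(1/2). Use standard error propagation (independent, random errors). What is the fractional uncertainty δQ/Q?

0.391

Each factor contributes (exponent × relative error)² to (δQ/Q)²:
  (-3·δx/x)² = (-3×0.110)² = 0.109;  (-3·δb/b)² = (-3×0.0657)² = 0.0388;  (2·δz/z)² = (2×0.0374)² = 0.00559;  (½·δs/s)² = (0.5×0.0205)² = 0.000105
δQ/Q = √(0.153) = 0.391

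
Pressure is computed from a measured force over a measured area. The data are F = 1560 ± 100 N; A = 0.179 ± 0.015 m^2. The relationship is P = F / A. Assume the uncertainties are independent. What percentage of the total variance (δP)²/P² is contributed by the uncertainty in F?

36.9%

(δP/P)² = (1·δF/F)² + (-1·δA/A)²
  F term: (1×0.0641)² = 0.00411
  A term: (-1×0.0838)² = 0.00702
Total = 0.0111. Share from F = 0.00411/0.0111 = 0.369.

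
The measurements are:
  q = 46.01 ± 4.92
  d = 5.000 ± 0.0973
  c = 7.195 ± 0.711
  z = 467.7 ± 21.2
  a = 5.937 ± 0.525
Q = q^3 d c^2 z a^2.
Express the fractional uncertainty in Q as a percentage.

Since Q is a product/quotient, work with relative uncertainties:
  (3·δq/q)² = (3×0.107)² = 0.103;  (1·δd/d)² = (1×0.0195)² = 0.000379;  (2·δc/c)² = (2×0.0988)² = 0.0391;  (1·δz/z)² = (1×0.0453)² = 0.00205;  (2·δa/a)² = (2×0.0884)² = 0.0313
δQ/Q = √(0.176) = 0.419

41.9%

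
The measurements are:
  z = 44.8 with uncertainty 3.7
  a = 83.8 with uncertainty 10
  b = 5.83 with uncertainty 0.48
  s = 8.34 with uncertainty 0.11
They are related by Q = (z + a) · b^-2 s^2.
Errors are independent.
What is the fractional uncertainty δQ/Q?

Let u = z + a = 129. δu = √(δz² + δa²) = √(13.7 + 100) = 10.7, so δu/u = 0.0829.
Q is then a monomial in u, b, s:
δQ/Q = √((δu/u)² + (-2·δb/b)² + (2·δs/s)²) = √(0.00687 + 0.0271 + 0.000696) = 0.186

0.186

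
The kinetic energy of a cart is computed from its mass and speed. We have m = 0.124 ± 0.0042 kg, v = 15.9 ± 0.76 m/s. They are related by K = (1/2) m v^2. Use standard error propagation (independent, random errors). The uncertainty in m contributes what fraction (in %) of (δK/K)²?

(δK/K)² = (1·δm/m)² + (2·δv/v)²
  m term: (1×0.0339)² = 0.00115
  v term: (2×0.0478)² = 0.00914
Total = 0.0103. Share from m = 0.00115/0.0103 = 0.112.

11.2%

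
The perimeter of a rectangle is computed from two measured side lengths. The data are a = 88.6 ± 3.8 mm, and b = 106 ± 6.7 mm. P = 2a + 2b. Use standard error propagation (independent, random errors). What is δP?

Sums and differences: (δP)² = Σ (cᵢ δxᵢ)².
  (2·δa)² = 57.8;  (2·δb)² = 180
δP = √(237) = 15.4 mm

15.4 mm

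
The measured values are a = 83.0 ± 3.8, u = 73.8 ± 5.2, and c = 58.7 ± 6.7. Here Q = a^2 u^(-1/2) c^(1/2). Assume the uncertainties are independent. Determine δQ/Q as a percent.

11.4%

Q is a product of powers, so relative uncertainties combine in quadrature:
  (2·δa/a)² = (2×0.0458)² = 0.00838;  (−½·δu/u)² = (-0.5×0.0705)² = 0.00124;  (½·δc/c)² = (0.5×0.114)² = 0.00326
δQ/Q = √(0.0129) = 0.114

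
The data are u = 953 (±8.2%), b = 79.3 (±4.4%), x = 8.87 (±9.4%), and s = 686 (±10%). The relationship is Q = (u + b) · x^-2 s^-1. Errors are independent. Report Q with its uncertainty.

Let w = u + b = 1030. δw = √(δu² + δb²) = √(6110 + 12.2) = 78.2, so δw/w = 0.0758.
Q is then a monomial in w, x, s:
δQ/Q = √((δw/w)² + (-2·δx/x)² + (-1·δs/s)²) = √(0.00574 + 0.0353 + 0.0100) = 0.226
Q = 0.0191, so δQ = 0.226 × 0.0191 = 0.00432.

0.0191 ± 0.00432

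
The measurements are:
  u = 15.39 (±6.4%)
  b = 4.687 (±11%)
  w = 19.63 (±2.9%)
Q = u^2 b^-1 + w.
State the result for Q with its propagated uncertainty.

70.16 ± 8.55

Let p = u^2·b^-1 = 50.53. δp/p = √((2·δu/u)² + (-1·δb/b)²) = √(0.0164 + 0.0121) = 0.169, so δp = 8.53.
Q = p + w: δQ = √(δp² + δw²) = √(72.7 + 0.324) = 8.55
Q = 70.16.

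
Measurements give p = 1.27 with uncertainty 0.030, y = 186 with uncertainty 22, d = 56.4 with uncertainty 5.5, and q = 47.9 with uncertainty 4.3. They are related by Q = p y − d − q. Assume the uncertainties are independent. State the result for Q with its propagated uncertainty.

132 ± 29.3

Let w = p·y = 236. δw/w = √((1·δp/p)² + (1·δy/y)²) = √(0.000558 + 0.0140) = 0.121, so δw = 28.5.
Q = w − d − q: δQ = √(δw² + δd² + δq²) = √(812 + 30.2 + 18.5) = 29.3
Q = 132.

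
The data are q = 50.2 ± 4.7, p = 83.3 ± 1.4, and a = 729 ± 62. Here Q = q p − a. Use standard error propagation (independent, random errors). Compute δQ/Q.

0.117

Let w = q·p = 4180. δw/w = √((1·δq/q)² + (1·δp/p)²) = √(0.00877 + 0.000282) = 0.0951, so δw = 398.
Q = w − a: δQ = √(δw² + δa²) = √(1.58e+05 + 3840) = 403
Q = 3450, so δQ/Q = 403/3450 = 0.117.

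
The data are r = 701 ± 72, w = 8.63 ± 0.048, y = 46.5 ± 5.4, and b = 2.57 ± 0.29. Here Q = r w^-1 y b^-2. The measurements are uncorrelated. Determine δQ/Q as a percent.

Each factor contributes (exponent × relative error)² to (δQ/Q)²:
  (1·δr/r)² = (1×0.103)² = 0.0105;  (-1·δw/w)² = (-1×0.00556)² = 3.09e-05;  (1·δy/y)² = (1×0.116)² = 0.0135;  (-2·δb/b)² = (-2×0.113)² = 0.0509
δQ/Q = √(0.0750) = 0.274

27.4%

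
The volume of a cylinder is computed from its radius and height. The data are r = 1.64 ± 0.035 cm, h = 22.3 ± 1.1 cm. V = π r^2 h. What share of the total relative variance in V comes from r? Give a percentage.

42.8%

(δV/V)² = (2·δr/r)² + (1·δh/h)²
  r term: (2×0.0213)² = 0.00182
  h term: (1×0.0493)² = 0.00243
Total = 0.00426. Share from r = 0.00182/0.00426 = 0.428.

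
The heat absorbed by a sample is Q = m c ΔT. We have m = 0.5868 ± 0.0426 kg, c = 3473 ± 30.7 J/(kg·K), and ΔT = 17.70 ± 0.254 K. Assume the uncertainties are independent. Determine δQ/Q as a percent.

Each factor contributes (exponent × relative error)² to (δQ/Q)²:
  (1·δm/m)² = (1×0.0726)² = 0.00527;  (1·δc/c)² = (1×0.00884)² = 7.81e-05;  (1·δΔT/ΔT)² = (1×0.0144)² = 0.000206
δQ/Q = √(0.00555) = 0.0745

7.45%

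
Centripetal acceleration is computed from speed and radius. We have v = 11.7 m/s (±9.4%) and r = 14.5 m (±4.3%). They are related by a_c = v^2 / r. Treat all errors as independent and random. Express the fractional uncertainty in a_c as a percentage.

Products/powers → add relative errors in quadrature, weighted by exponent:
  (2·δv/v)² = (2×0.0940)² = 0.0353;  (-1·δr/r)² = (-1×0.0430)² = 0.00185
δa_c/a_c = √(0.0372) = 0.193

19.3%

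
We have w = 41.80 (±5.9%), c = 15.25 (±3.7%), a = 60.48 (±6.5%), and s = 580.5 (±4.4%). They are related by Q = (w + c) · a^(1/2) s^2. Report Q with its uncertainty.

Let u = w + c = 57.05. δu = √(δw² + δc²) = √(6.08 + 0.318) = 2.53, so δu/u = 0.0443.
Q is then a monomial in u, a, s:
δQ/Q = √((δu/u)² + (½·δa/a)² + (2·δs/s)²) = √(0.00197 + 0.00106 + 0.00774) = 0.104
Q = 1.495e+08, so δQ = 0.104 × 1.495e+08 = 1.55e+07.

(1.495 ± 0.155) × 10^8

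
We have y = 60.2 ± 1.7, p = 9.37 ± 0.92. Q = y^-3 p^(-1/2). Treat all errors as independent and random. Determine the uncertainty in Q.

Since Q is a product/quotient, work with relative uncertainties:
  (-3·δy/y)² = (-3×0.0282)² = 0.00718;  (−½·δp/p)² = (-0.5×0.0982)² = 0.00241
δQ/Q = √(0.00959) = 0.0979
Q = 1.5e-06, so δQ = 0.0979 × 1.5e-06 = 1.47e-07.

1.47e-07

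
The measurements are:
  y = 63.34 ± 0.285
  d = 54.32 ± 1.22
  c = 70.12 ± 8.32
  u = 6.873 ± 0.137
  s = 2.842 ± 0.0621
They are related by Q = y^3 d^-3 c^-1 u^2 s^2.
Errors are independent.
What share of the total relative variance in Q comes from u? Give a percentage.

(δQ/Q)² = (3·δy/y)² + (-3·δd/d)² + (-1·δc/c)² + (2·δu/u)² + (2·δs/s)²
  y term: (3×0.00450)² = 0.000182
  d term: (-3×0.0225)² = 0.00454
  c term: (-1×0.119)² = 0.0141
  u term: (2×0.0199)² = 0.00159
  s term: (2×0.0219)² = 0.00191
Total = 0.0223. Share from u = 0.00159/0.0223 = 0.0713.

7.13%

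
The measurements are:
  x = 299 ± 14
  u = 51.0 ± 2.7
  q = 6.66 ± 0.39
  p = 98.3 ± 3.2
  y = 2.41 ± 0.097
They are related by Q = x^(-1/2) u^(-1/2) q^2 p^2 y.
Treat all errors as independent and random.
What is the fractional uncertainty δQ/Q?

Since Q is a product/quotient, work with relative uncertainties:
  (−½·δx/x)² = (-0.5×0.0468)² = 0.000548;  (−½·δu/u)² = (-0.5×0.0529)² = 0.000701;  (2·δq/q)² = (2×0.0586)² = 0.0137;  (2·δp/p)² = (2×0.0326)² = 0.00424;  (1·δy/y)² = (1×0.0402)² = 0.00162
δQ/Q = √(0.0208) = 0.144

0.144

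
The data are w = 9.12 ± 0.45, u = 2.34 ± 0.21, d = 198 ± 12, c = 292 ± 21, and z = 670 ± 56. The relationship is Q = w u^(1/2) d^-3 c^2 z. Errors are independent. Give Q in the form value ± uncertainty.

Q is a product of powers, so relative uncertainties combine in quadrature:
  (1·δw/w)² = (1×0.0493)² = 0.00243;  (½·δu/u)² = (0.5×0.0897)² = 0.00201;  (-3·δd/d)² = (-3×0.0606)² = 0.0331;  (2·δc/c)² = (2×0.0719)² = 0.0207;  (1·δz/z)² = (1×0.0836)² = 0.00699
δQ/Q = √(0.0652) = 0.255
Q = 103, so δQ = 0.255 × 103 = 26.2.

103 ± 26.2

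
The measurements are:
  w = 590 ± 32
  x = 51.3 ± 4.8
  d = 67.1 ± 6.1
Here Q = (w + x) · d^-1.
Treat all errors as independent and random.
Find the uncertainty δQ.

0.994

Let u = w + x = 641. δu = √(δw² + δx²) = √(1020 + 23.0) = 32.4, so δu/u = 0.0505.
Q is then a monomial in u, d:
δQ/Q = √((δu/u)² + (-1·δd/d)²) = √(0.00255 + 0.00826) = 0.104
Q = 9.56, so δQ = 0.104 × 9.56 = 0.994.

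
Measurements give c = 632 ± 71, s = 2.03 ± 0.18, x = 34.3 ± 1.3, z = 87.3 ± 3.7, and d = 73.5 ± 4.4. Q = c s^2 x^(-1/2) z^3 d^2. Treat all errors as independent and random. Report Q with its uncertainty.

(1.60 ± 0.438) × 10^12

Relative error in a monomial: (δQ/Q)² = Σ (nᵢ · δxᵢ/xᵢ)².
  (1·δc/c)² = (1×0.112)² = 0.0126;  (2·δs/s)² = (2×0.0887)² = 0.0314;  (−½·δx/x)² = (-0.5×0.0379)² = 0.000359;  (3·δz/z)² = (3×0.0424)² = 0.0162;  (2·δd/d)² = (2×0.0599)² = 0.0143
δQ/Q = √(0.0749) = 0.274
Q = 1.6e+12, so δQ = 0.274 × 1.6e+12 = 4.38e+11.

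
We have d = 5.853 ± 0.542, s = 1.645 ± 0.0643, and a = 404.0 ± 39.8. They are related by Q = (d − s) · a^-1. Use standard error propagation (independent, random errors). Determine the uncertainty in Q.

Let u = d − s = 4.208. δu = √(δd² + δs²) = √(0.294 + 0.00413) = 0.546, so δu/u = 0.130.
Q is then a monomial in u, a:
δQ/Q = √((δu/u)² + (-1·δa/a)²) = √(0.0168 + 0.00971) = 0.163
Q = 0.01042, so δQ = 0.163 × 0.01042 = 0.00170.

0.00170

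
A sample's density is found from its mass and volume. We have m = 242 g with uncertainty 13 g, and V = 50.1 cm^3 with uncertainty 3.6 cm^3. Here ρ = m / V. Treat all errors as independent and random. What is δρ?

0.433 g/cm^3

Each factor contributes (exponent × relative error)² to (δρ/ρ)²:
  (1·δm/m)² = (1×0.0537)² = 0.00289;  (-1·δV/V)² = (-1×0.0719)² = 0.00516
δρ/ρ = √(0.00805) = 0.0897
ρ = 4.83 g/cm^3, so δρ = 0.0897 × 4.83 = 0.433 g/cm^3.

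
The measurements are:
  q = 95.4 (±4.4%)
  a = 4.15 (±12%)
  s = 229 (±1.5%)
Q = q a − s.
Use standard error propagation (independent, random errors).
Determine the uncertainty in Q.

Let p = q·a = 396. δp/p = √((1·δq/q)² + (1·δa/a)²) = √(0.00194 + 0.0144) = 0.128, so δp = 50.6.
Q = p − s: δQ = √(δp² + δs²) = √(2560 + 11.8) = 50.7

50.7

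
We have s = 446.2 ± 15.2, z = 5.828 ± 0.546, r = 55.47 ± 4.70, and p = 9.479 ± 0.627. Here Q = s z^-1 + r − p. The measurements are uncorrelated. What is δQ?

Let w = s·z^-1 = 76.56. δw/w = √((1·δs/s)² + (-1·δz/z)²) = √(0.00116 + 0.00878) = 0.0997, so δw = 7.63.
Q = w + r − p: δQ = √(δw² + δr² + δp²) = √(58.2 + 22.1 + 0.393) = 8.99

8.99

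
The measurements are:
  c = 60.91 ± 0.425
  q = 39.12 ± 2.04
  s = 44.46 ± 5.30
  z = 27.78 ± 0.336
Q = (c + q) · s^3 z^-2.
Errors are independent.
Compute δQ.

Let u = c + q = 100.0. δu = √(δc² + δq²) = √(0.181 + 4.16) = 2.08, so δu/u = 0.0208.
Q is then a monomial in u, s, z:
δQ/Q = √((δu/u)² + (3·δs/s)² + (-2·δz/z)²) = √(0.000434 + 0.128 + 0.000585) = 0.359
Q = 11390, so δQ = 0.359 × 11390 = 4090.

4090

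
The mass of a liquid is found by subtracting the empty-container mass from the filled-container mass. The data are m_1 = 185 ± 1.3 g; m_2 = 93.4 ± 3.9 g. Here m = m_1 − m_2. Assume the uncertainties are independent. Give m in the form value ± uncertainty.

m is a linear combination, so absolute uncertainties add in quadrature:
  (δm_1)² = 1.69;  (δm_2)² = 15.2
δm = √(16.9) = 4.11 g
m = 91.6 g.

91.6 ± 4.11 g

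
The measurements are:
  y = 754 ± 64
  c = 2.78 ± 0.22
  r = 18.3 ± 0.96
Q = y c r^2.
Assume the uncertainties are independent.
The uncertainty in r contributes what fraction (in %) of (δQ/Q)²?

(δQ/Q)² = (1·δy/y)² + (1·δc/c)² + (2·δr/r)²
  y term: (1×0.0849)² = 0.00720
  c term: (1×0.0791)² = 0.00626
  r term: (2×0.0525)² = 0.0110
Total = 0.0245. Share from r = 0.0110/0.0245 = 0.450.

45.0%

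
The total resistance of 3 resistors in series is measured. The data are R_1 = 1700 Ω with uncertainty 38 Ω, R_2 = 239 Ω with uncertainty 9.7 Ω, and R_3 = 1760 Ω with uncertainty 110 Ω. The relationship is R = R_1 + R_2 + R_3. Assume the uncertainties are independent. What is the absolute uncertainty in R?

117 Ω

R is a linear combination, so absolute uncertainties add in quadrature:
  (δR_1)² = 1440;  (δR_2)² = 94.1;  (δR_3)² = 12100
δR = √(13600) = 117 Ω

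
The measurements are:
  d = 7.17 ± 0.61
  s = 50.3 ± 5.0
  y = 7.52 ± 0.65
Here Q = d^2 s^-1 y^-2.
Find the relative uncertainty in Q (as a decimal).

Each factor contributes (exponent × relative error)² to (δQ/Q)²:
  (2·δd/d)² = (2×0.0851)² = 0.0290;  (-1·δs/s)² = (-1×0.0994)² = 0.00988;  (-2·δy/y)² = (-2×0.0864)² = 0.0299
δQ/Q = √(0.0687) = 0.262

0.262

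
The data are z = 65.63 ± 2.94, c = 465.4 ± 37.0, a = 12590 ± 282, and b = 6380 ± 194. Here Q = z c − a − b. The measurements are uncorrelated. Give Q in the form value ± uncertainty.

Let p = z·c = 30540. δp/p = √((1·δz/z)² + (1·δc/c)²) = √(0.00201 + 0.00632) = 0.0913, so δp = 2790.
Q = p − a − b: δQ = √(δp² + δa² + δb²) = √(7.77e+06 + 79500 + 37600) = 2810
Q = 11570.

11570 ± 2810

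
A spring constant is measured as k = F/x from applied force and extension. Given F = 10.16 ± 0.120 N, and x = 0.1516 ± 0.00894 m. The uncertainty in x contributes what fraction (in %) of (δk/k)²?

96.1%

(δk/k)² = (1·δF/F)² + (-1·δx/x)²
  F term: (1×0.0118)² = 0.000140
  x term: (-1×0.0590)² = 0.00348
Total = 0.00362. Share from x = 0.00348/0.00362 = 0.961.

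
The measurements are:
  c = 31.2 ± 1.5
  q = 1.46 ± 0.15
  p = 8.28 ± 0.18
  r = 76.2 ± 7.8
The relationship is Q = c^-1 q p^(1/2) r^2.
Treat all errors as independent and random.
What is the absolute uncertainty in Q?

183

Q is a product of powers, so relative uncertainties combine in quadrature:
  (-1·δc/c)² = (-1×0.0481)² = 0.00231;  (1·δq/q)² = (1×0.103)² = 0.0106;  (½·δp/p)² = (0.5×0.0217)² = 0.000118;  (2·δr/r)² = (2×0.102)² = 0.0419
δQ/Q = √(0.0549) = 0.234
Q = 782, so δQ = 0.234 × 782 = 183.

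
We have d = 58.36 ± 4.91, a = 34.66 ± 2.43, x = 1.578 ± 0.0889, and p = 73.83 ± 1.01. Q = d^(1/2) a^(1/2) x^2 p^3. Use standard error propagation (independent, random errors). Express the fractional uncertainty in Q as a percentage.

Q is a product of powers, so relative uncertainties combine in quadrature:
  (½·δd/d)² = (0.5×0.0841)² = 0.00177;  (½·δa/a)² = (0.5×0.0701)² = 0.00123;  (2·δx/x)² = (2×0.0563)² = 0.0127;  (3·δp/p)² = (3×0.0137)² = 0.00168
δQ/Q = √(0.0174) = 0.132

13.2%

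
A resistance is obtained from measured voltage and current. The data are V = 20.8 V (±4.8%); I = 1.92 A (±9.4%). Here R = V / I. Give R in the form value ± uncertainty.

R is a product of powers, so relative uncertainties combine in quadrature:
  (1·δV/V)² = (1×0.0480)² = 0.00230;  (-1·δI/I)² = (-1×0.0940)² = 0.00884
δR/R = √(0.0111) = 0.106
R = 10.8 Ω, so δR = 0.106 × 10.8 = 1.14 Ω.

10.8 ± 1.14 Ω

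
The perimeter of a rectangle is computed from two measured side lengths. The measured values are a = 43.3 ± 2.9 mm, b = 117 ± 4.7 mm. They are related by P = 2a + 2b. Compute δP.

11.0 mm

Sums and differences: (δP)² = Σ (cᵢ δxᵢ)².
  (2·δa)² = 33.6;  (2·δb)² = 88.4
δP = √(122) = 11.0 mm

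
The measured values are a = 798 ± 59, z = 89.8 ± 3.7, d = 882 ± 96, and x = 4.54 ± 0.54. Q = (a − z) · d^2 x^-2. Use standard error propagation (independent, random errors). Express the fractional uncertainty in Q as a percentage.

Let u = a − z = 708. δu = √(δa² + δz²) = √(3480 + 13.7) = 59.1, so δu/u = 0.0835.
Q is then a monomial in u, d, x:
δQ/Q = √((δu/u)² + (2·δd/d)² + (-2·δx/x)²) = √(0.00697 + 0.0474 + 0.0566) = 0.333

33.3%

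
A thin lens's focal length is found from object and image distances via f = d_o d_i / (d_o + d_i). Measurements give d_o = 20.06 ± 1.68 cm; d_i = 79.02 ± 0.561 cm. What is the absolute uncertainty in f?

1.07 cm

∂f/∂d_o = (d_i/(d_o+d_i))² = 0.636;  ∂f/∂d_i = (d_o/(d_o+d_i))² = 0.0410
δf = √((∂f/∂d_o · δd_o)² + (∂f/∂d_i · δd_i)²) = √(1.14 + 0.000529) = 1.07 cm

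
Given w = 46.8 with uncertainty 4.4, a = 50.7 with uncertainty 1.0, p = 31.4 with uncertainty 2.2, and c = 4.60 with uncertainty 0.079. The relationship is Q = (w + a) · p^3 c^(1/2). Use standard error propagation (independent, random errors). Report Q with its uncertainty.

(6.47 ± 1.39) × 10^6

Let u = w + a = 97.5. δu = √(δw² + δa²) = √(19.4 + 1.00) = 4.51, so δu/u = 0.0463.
Q is then a monomial in u, p, c:
δQ/Q = √((δu/u)² + (3·δp/p)² + (½·δc/c)²) = √(0.00214 + 0.0442 + 7.37e-05) = 0.215
Q = 6.47e+06, so δQ = 0.215 × 6.47e+06 = 1.39e+06.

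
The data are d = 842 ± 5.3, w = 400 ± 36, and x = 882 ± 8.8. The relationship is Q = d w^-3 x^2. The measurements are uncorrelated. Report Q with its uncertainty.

For a monomial Q ∝ d, w^-3, x^2, fractional errors add in quadrature:
  (1·δd/d)² = (1×0.00629)² = 3.96e-05;  (-3·δw/w)² = (-3×0.0900)² = 0.0729;  (2·δx/x)² = (2×0.00998)² = 0.000398
δQ/Q = √(0.0733) = 0.271
Q = 10.2, so δQ = 0.271 × 10.2 = 2.77.

10.2 ± 2.77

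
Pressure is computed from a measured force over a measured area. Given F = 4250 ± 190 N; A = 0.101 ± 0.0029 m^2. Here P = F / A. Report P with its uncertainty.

42100 ± 2240 Pa

Relative error in a monomial: (δP/P)² = Σ (nᵢ · δxᵢ/xᵢ)².
  (1·δF/F)² = (1×0.0447)² = 0.00200;  (-1·δA/A)² = (-1×0.0287)² = 0.000824
δP/P = √(0.00282) = 0.0531
P = 42100 Pa, so δP = 0.0531 × 42100 = 2240 Pa.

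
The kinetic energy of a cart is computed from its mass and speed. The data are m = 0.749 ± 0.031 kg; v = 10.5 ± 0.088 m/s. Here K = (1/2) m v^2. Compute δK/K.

Since K is a product/quotient, work with relative uncertainties:
  (1·δm/m)² = (1×0.0414)² = 0.00171;  (2·δv/v)² = (2×0.00838)² = 0.000281
δK/K = √(0.00199) = 0.0447

0.0447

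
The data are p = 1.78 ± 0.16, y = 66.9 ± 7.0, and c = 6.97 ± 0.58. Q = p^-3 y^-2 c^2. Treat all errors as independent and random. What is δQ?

Each factor contributes (exponent × relative error)² to (δQ/Q)²:
  (-3·δp/p)² = (-3×0.0899)² = 0.0727;  (-2·δy/y)² = (-2×0.105)² = 0.0438;  (2·δc/c)² = (2×0.0832)² = 0.0277
δQ/Q = √(0.144) = 0.380
Q = 0.00192, so δQ = 0.380 × 0.00192 = 0.000731.

0.000731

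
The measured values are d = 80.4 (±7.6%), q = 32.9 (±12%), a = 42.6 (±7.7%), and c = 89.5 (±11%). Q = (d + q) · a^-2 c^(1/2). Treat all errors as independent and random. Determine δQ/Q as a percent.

Let u = d + q = 113. δu = √(δd² + δq²) = √(37.3 + 15.6) = 7.27, so δu/u = 0.0642.
Q is then a monomial in u, a, c:
δQ/Q = √((δu/u)² + (-2·δa/a)² + (½·δc/c)²) = √(0.00412 + 0.0237 + 0.00302) = 0.176

17.6%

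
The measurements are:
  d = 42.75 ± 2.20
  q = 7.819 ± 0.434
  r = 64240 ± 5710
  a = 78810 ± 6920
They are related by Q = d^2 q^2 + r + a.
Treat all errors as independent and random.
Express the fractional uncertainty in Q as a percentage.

Let p = d^2·q^2 = 111700. δp/p = √((2·δd/d)² + (2·δq/q)²) = √(0.0106 + 0.0123) = 0.151, so δp = 16900.
Q = p + r + a: δQ = √(δp² + δr² + δa²) = √(2.86e+08 + 3.26e+07 + 4.79e+07) = 19100
Q = 254800, so δQ/Q = 19100/254800 = 0.0751.

7.51%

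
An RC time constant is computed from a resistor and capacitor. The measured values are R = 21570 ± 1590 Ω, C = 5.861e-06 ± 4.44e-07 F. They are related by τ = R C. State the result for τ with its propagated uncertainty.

0.1264 ± 0.0134 s

Products/powers → add relative errors in quadrature, weighted by exponent:
  (1·δR/R)² = (1×0.0737)² = 0.00543;  (1·δC/C)² = (1×0.0758)² = 0.00574
δτ/τ = √(0.0112) = 0.106
τ = 0.1264 s, so δτ = 0.106 × 0.1264 = 0.0134 s.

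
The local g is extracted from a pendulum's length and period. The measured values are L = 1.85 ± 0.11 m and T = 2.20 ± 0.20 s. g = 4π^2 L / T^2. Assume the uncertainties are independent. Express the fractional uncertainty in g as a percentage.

19.1%

For a monomial g ∝ L, T^-2, fractional errors add in quadrature:
  (1·δL/L)² = (1×0.0595)² = 0.00354;  (-2·δT/T)² = (-2×0.0909)² = 0.0331
δg/g = √(0.0366) = 0.191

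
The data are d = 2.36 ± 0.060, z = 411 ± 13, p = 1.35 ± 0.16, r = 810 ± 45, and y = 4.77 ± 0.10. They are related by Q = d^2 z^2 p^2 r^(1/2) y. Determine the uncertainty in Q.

5.89e+07

Q is a product of powers, so relative uncertainties combine in quadrature:
  (2·δd/d)² = (2×0.0254)² = 0.00259;  (2·δz/z)² = (2×0.0316)² = 0.00400;  (2·δp/p)² = (2×0.119)² = 0.0562;  (½·δr/r)² = (0.5×0.0556)² = 0.000772;  (1·δy/y)² = (1×0.0210)² = 0.000440
δQ/Q = √(0.0640) = 0.253
Q = 2.33e+08, so δQ = 0.253 × 2.33e+08 = 5.89e+07.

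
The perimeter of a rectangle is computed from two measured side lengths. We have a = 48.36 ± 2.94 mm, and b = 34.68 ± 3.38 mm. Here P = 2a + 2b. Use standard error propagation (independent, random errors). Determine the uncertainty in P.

Sums and differences: (δP)² = Σ (cᵢ δxᵢ)².
  (2·δa)² = 34.6;  (2·δb)² = 45.7
δP = √(80.3) = 8.96 mm

8.96 mm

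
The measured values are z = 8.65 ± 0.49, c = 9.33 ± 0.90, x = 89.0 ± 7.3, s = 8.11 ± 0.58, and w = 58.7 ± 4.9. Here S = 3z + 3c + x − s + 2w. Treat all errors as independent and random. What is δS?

S is a linear combination, so absolute uncertainties add in quadrature:
  (3·δz)² = 2.16;  (3·δc)² = 7.29;  (δx)² = 53.3;  (δs)² = 0.336;  (2·δw)² = 96.0
δS = √(159) = 12.6

12.6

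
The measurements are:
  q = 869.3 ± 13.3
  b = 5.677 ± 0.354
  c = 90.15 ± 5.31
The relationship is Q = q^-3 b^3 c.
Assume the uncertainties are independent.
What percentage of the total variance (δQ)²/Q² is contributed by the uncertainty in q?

5.19%

(δQ/Q)² = (-3·δq/q)² + (3·δb/b)² + (1·δc/c)²
  q term: (-3×0.0153)² = 0.00211
  b term: (3×0.0624)² = 0.0350
  c term: (1×0.0589)² = 0.00347
Total = 0.0406. Share from q = 0.00211/0.0406 = 0.0519.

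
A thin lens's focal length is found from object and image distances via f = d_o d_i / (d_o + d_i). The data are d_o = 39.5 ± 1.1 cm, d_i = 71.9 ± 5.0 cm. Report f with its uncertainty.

∂f/∂d_o = (d_i/(d_o+d_i))² = 0.417;  ∂f/∂d_i = (d_o/(d_o+d_i))² = 0.126
δf = √((∂f/∂d_o · δd_o)² + (∂f/∂d_i · δd_i)²) = √(0.210 + 0.395) = 0.778 cm
f = 25.5 cm.

25.5 ± 0.778 cm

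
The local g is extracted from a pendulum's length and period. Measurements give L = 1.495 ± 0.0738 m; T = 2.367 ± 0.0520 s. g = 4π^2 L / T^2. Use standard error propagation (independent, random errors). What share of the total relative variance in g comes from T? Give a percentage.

44.2%

(δg/g)² = (1·δL/L)² + (-2·δT/T)²
  L term: (1×0.0494)² = 0.00244
  T term: (-2×0.0220)² = 0.00193
Total = 0.00437. Share from T = 0.00193/0.00437 = 0.442.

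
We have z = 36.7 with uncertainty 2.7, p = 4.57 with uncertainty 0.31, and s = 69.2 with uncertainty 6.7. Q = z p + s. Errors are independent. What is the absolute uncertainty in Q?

Let w = z·p = 168. δw/w = √((1·δz/z)² + (1·δp/p)²) = √(0.00541 + 0.00460) = 0.100, so δw = 16.8.
Q = w + s: δQ = √(δw² + δs²) = √(282 + 44.9) = 18.1

18.1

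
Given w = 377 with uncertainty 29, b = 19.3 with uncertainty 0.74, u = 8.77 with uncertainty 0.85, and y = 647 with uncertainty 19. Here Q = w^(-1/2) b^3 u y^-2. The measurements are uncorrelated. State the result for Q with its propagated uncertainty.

0.00776 ± 0.00129

Relative error in a monomial: (δQ/Q)² = Σ (nᵢ · δxᵢ/xᵢ)².
  (−½·δw/w)² = (-0.5×0.0769)² = 0.00148;  (3·δb/b)² = (3×0.0383)² = 0.0132;  (1·δu/u)² = (1×0.0969)² = 0.00939;  (-2·δy/y)² = (-2×0.0294)² = 0.00345
δQ/Q = √(0.0276) = 0.166
Q = 0.00776, so δQ = 0.166 × 0.00776 = 0.00129.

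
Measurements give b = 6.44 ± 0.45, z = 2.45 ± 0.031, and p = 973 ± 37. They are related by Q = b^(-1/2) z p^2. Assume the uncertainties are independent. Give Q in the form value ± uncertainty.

For a monomial Q ∝ b^(-1/2), z, p^2, fractional errors add in quadrature:
  (−½·δb/b)² = (-0.5×0.0699)² = 0.00122;  (1·δz/z)² = (1×0.0127)² = 0.000160;  (2·δp/p)² = (2×0.0380)² = 0.00578
δQ/Q = √(0.00716) = 0.0846
Q = 9.14e+05, so δQ = 0.0846 × 9.14e+05 = 77400.

(9.14 ± 0.774) × 10^5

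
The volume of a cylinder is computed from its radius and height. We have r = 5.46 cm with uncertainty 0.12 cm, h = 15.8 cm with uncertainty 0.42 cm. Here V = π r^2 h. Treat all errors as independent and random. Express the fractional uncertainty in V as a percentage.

V is a product of powers, so relative uncertainties combine in quadrature:
  (2·δr/r)² = (2×0.0220)² = 0.00193;  (1·δh/h)² = (1×0.0266)² = 0.000707
δV/V = √(0.00264) = 0.0514

5.14%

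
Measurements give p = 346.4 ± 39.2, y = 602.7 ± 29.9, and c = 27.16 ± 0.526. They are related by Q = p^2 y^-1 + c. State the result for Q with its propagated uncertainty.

Let w = p^2·y^-1 = 199.1. δw/w = √((2·δp/p)² + (-1·δy/y)²) = √(0.0512 + 0.00246) = 0.232, so δw = 46.1.
Q = w + c: δQ = √(δw² + δc²) = √(2130 + 0.277) = 46.1
Q = 226.3.

226.3 ± 46.1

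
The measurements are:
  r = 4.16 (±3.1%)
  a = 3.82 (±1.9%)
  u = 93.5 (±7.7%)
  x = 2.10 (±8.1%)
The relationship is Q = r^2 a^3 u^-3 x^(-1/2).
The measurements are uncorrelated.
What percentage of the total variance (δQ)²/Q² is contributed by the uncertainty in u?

85.9%

(δQ/Q)² = (2·δr/r)² + (3·δa/a)² + (-3·δu/u)² + (−½·δx/x)²
  r term: (2×0.0310)² = 0.00384
  a term: (3×0.0190)² = 0.00325
  u term: (-3×0.0770)² = 0.0534
  x term: (-0.5×0.0810)² = 0.00164
Total = 0.0621. Share from u = 0.0534/0.0621 = 0.859.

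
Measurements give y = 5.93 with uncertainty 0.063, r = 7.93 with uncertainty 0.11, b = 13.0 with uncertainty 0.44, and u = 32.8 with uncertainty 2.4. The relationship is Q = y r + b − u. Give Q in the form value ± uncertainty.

27.2 ± 2.57

Let p = y·r = 47.0. δp/p = √((1·δy/y)² + (1·δr/r)²) = √(0.000113 + 0.000192) = 0.0175, so δp = 0.822.
Q = p + b − u: δQ = √(δp² + δb² + δu²) = √(0.675 + 0.194 + 5.76) = 2.57
Q = 27.2.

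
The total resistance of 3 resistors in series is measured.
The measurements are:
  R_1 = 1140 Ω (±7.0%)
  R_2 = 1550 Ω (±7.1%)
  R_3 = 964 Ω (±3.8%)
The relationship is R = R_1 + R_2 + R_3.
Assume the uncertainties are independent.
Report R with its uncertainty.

Absolute uncertainties add in quadrature for a linear combination:
  (δR_1)² = 6370;  (δR_2)² = 12100;  (δR_3)² = 1340
δR = √(19800) = 141 Ω
R = 3650 Ω.

3650 ± 141 Ω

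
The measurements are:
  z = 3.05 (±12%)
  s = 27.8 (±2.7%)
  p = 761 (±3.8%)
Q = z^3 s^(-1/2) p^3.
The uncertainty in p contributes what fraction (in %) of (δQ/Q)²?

(δQ/Q)² = (3·δz/z)² + (−½·δs/s)² + (3·δp/p)²
  z term: (3×0.120)² = 0.130
  s term: (-0.5×0.0270)² = 0.000182
  p term: (3×0.0380)² = 0.0130
Total = 0.143. Share from p = 0.0130/0.143 = 0.0910.

9.10%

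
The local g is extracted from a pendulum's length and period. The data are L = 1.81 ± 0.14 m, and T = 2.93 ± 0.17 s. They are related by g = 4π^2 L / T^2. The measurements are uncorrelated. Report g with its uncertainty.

Since g is a product/quotient, work with relative uncertainties:
  (1·δL/L)² = (1×0.0773)² = 0.00598;  (-2·δT/T)² = (-2×0.0580)² = 0.0135
δg/g = √(0.0194) = 0.139
g = 8.32 m/s^2, so δg = 0.139 × 8.32 = 1.16 m/s^2.

8.32 ± 1.16 m/s^2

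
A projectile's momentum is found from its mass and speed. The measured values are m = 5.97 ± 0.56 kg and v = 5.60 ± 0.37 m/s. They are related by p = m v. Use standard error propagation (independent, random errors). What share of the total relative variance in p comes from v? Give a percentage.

33.2%

(δp/p)² = (1·δm/m)² + (1·δv/v)²
  m term: (1×0.0938)² = 0.00880
  v term: (1×0.0661)² = 0.00437
Total = 0.0132. Share from v = 0.00437/0.0132 = 0.332.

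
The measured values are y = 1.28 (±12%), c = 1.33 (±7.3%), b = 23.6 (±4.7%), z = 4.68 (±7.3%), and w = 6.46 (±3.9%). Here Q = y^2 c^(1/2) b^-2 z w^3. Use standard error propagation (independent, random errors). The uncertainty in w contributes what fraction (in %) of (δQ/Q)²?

15.8%

(δQ/Q)² = (2·δy/y)² + (½·δc/c)² + (-2·δb/b)² + (1·δz/z)² + (3·δw/w)²
  y term: (2×0.120)² = 0.0576
  c term: (0.5×0.0730)² = 0.00133
  b term: (-2×0.0470)² = 0.00884
  z term: (1×0.0730)² = 0.00533
  w term: (3×0.0390)² = 0.0137
Total = 0.0868. Share from w = 0.0137/0.0868 = 0.158.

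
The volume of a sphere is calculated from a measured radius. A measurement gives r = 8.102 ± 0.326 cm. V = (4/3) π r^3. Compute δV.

V ∝ r^3, so δV/V = |3| · δr/r = 3 × 0.0402 = 0.121.
V = 2228 cm^3, so δV = 0.121 × 2228 = 269 cm^3.

269 cm^3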